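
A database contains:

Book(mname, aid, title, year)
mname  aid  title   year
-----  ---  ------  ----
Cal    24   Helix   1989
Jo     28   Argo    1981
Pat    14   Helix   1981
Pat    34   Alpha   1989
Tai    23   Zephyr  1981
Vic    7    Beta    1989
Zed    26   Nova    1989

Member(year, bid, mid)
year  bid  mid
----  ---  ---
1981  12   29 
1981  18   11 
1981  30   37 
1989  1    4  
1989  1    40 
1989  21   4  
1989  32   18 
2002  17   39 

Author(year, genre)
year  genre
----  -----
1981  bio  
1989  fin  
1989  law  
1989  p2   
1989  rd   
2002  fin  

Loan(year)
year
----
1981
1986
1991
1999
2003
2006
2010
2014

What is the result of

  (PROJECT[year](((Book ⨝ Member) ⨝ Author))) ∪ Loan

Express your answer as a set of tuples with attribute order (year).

Joining Book and Member on year yields {(Cal, 24, Helix, 1989, 1, 4), (Cal, 24, Helix, 1989, 1, 40), (Cal, 24, Helix, 1989, 21, 4), (Cal, 24, Helix, 1989, 32, 18), (Jo, 28, Argo, 1981, 12, 29), (Jo, 28, Argo, 1981, 18, 11), (Jo, 28, Argo, 1981, 30, 37), (Pat, 14, Helix, 1981, 12, 29), (Pat, 14, Helix, 1981, 18, 11), (Pat, 14, Helix, 1981, 30, 37), (Pat, 34, Alpha, 1989, 1, 4), (Pat, 34, Alpha, 1989, 1, 40), (Pat, 34, Alpha, 1989, 21, 4), (Pat, 34, Alpha, 1989, 32, 18), (Tai, 23, Zephyr, 1981, 12, 29), (Tai, 23, Zephyr, 1981, 18, 11), (Tai, 23, Zephyr, 1981, 30, 37), (Vic, 7, Beta, 1989, 1, 4), (Vic, 7, Beta, 1989, 1, 40), (Vic, 7, Beta, 1989, 21, 4), (Vic, 7, Beta, 1989, 32, 18), (Zed, 26, Nova, 1989, 1, 4), (Zed, 26, Nova, 1989, 1, 40), (Zed, 26, Nova, 1989, 21, 4), (Zed, 26, Nova, 1989, 32, 18)}.
Joining (Book ⨝ Member) and Author on year yields {(Cal, 24, Helix, 1989, 1, 4, fin), (Cal, 24, Helix, 1989, 1, 4, law), (Cal, 24, Helix, 1989, 1, 4, p2), (Cal, 24, Helix, 1989, 1, 4, rd), (Cal, 24, Helix, 1989, 1, 40, fin), (Cal, 24, Helix, 1989, 1, 40, law), (Cal, 24, Helix, 1989, 1, 40, p2), (Cal, 24, Helix, 1989, 1, 40, rd), (Cal, 24, Helix, 1989, 21, 4, fin), (Cal, 24, Helix, 1989, 21, 4, law), (Cal, 24, Helix, 1989, 21, 4, p2), (Cal, 24, Helix, 1989, 21, 4, rd), (Cal, 24, Helix, 1989, 32, 18, fin), (Cal, 24, Helix, 1989, 32, 18, law), (Cal, 24, Helix, 1989, 32, 18, p2), (Cal, 24, Helix, 1989, 32, 18, rd), (Jo, 28, Argo, 1981, 12, 29, bio), (Jo, 28, Argo, 1981, 18, 11, bio), (Jo, 28, Argo, 1981, 30, 37, bio), (Pat, 14, Helix, 1981, 12, 29, bio), (Pat, 14, Helix, 1981, 18, 11, bio), (Pat, 14, Helix, 1981, 30, 37, bio), (Pat, 34, Alpha, 1989, 1, 4, fin), (Pat, 34, Alpha, 1989, 1, 4, law), (Pat, 34, Alpha, 1989, 1, 4, p2), (Pat, 34, Alpha, 1989, 1, 4, rd), (Pat, 34, Alpha, 1989, 1, 40, fin), (Pat, 34, Alpha, 1989, 1, 40, law), (Pat, 34, Alpha, 1989, 1, 40, p2), (Pat, 34, Alpha, 1989, 1, 40, rd), (Pat, 34, Alpha, 1989, 21, 4, fin), (Pat, 34, Alpha, 1989, 21, 4, law), (Pat, 34, Alpha, 1989, 21, 4, p2), (Pat, 34, Alpha, 1989, 21, 4, rd), (Pat, 34, Alpha, 1989, 32, 18, fin), (Pat, 34, Alpha, 1989, 32, 18, law), (Pat, 34, Alpha, 1989, 32, 18, p2), (Pat, 34, Alpha, 1989, 32, 18, rd), (Tai, 23, Zephyr, 1981, 12, 29, bio), (Tai, 23, Zephyr, 1981, 18, 11, bio), (Tai, 23, Zephyr, 1981, 30, 37, bio), (Vic, 7, Beta, 1989, 1, 4, fin), (Vic, 7, Beta, 1989, 1, 4, law), (Vic, 7, Beta, 1989, 1, 4, p2), (Vic, 7, Beta, 1989, 1, 4, rd), (Vic, 7, Beta, 1989, 1, 40, fin), (Vic, 7, Beta, 1989, 1, 40, law), (Vic, 7, Beta, 1989, 1, 40, p2), (Vic, 7, Beta, 1989, 1, 40, rd), (Vic, 7, Beta, 1989, 21, 4, fin), (Vic, 7, Beta, 1989, 21, 4, law), (Vic, 7, Beta, 1989, 21, 4, p2), (Vic, 7, Beta, 1989, 21, 4, rd), (Vic, 7, Beta, 1989, 32, 18, fin), (Vic, 7, Beta, 1989, 32, 18, law), (Vic, 7, Beta, 1989, 32, 18, p2), (Vic, 7, Beta, 1989, 32, 18, rd), (Zed, 26, Nova, 1989, 1, 4, fin), (Zed, 26, Nova, 1989, 1, 4, law), (Zed, 26, Nova, 1989, 1, 4, p2), (Zed, 26, Nova, 1989, 1, 4, rd), (Zed, 26, Nova, 1989, 1, 40, fin), (Zed, 26, Nova, 1989, 1, 40, law), (Zed, 26, Nova, 1989, 1, 40, p2), (Zed, 26, Nova, 1989, 1, 40, rd), (Zed, 26, Nova, 1989, 21, 4, fin), (Zed, 26, Nova, 1989, 21, 4, law), (Zed, 26, Nova, 1989, 21, 4, p2), (Zed, 26, Nova, 1989, 21, 4, rd), (Zed, 26, Nova, 1989, 32, 18, fin), (Zed, 26, Nova, 1989, 32, 18, law), (Zed, 26, Nova, 1989, 32, 18, p2), (Zed, 26, Nova, 1989, 32, 18, rd)}.
Keep only column(s) year (71 duplicate(s) eliminated): {1981, 1989}
Set union of the two operands is {1981, 1986, 1989, 1991, 1999, 2003, 2006, 2010, 2014}.

{1981, 1986, 1989, 1991, 1999, 2003, 2006, 2010, 2014}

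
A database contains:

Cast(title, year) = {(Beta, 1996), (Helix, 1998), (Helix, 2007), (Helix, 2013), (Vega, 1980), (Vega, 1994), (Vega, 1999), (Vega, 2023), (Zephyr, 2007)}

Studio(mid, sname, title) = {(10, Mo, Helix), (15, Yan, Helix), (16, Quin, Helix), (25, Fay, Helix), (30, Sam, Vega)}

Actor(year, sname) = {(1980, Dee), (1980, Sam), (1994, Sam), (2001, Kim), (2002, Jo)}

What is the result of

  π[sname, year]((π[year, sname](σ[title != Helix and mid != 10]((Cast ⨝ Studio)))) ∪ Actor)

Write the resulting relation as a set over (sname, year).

Joining Cast and Studio on title yields {(Helix, 1998, 10, Mo), (Helix, 1998, 15, Yan), (Helix, 1998, 16, Quin), (Helix, 1998, 25, Fay), (Helix, 2007, 10, Mo), (Helix, 2007, 15, Yan), (Helix, 2007, 16, Quin), (Helix, 2007, 25, Fay), (Helix, 2013, 10, Mo), (Helix, 2013, 15, Yan), (Helix, 2013, 16, Quin), (Helix, 2013, 25, Fay), (Vega, 1980, 30, Sam), (Vega, 1994, 30, Sam), (Vega, 1999, 30, Sam), (Vega, 2023, 30, Sam)}.
Selection title != Helix and mid != 10: {(Vega, 1980, 30, Sam), (Vega, 1994, 30, Sam), (Vega, 1999, 30, Sam), (Vega, 2023, 30, Sam)}
Keep only column(s) year, sname: {(1980, Sam), (1994, Sam), (1999, Sam), (2023, Sam)}
Union: {(1980, Sam), (1994, Sam), (1999, Sam), (2023, Sam)} with {(1980, Dee), (1980, Sam), (1994, Sam), (2001, Kim), (2002, Jo)} → {(1980, Dee), (1980, Sam), (1994, Sam), (1999, Sam), (2001, Kim), (2002, Jo), (2023, Sam)}
Keep only column(s) sname, year: {(Dee, 1980), (Jo, 2002), (Kim, 2001), (Sam, 1980), (Sam, 1994), (Sam, 1999), (Sam, 2023)}

{(Dee, 1980), (Jo, 2002), (Kim, 2001), (Sam, 1980), (Sam, 1994), (Sam, 1999), (Sam, 2023)}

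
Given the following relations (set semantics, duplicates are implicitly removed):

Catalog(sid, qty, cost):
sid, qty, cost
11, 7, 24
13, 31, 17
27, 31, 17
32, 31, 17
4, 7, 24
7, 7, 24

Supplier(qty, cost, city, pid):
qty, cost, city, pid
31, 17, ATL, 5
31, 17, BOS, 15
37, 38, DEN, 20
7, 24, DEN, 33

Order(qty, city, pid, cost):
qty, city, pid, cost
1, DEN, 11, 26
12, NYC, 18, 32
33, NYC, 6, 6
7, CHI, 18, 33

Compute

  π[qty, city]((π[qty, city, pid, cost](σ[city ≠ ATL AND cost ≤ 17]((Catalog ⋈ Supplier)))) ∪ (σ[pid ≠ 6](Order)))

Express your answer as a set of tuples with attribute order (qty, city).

Catalog ⋈ Supplier (natural join on qty, cost): {(11, 7, 24, DEN, 33), (13, 31, 17, ATL, 5), (13, 31, 17, BOS, 15), (27, 31, 17, ATL, 5), (27, 31, 17, BOS, 15), (32, 31, 17, ATL, 5), (32, 31, 17, BOS, 15), (4, 7, 24, DEN, 33), (7, 7, 24, DEN, 33)}
Filtering on city ≠ ATL AND cost ≤ 17 leaves {(13, 31, 17, BOS, 15), (27, 31, 17, BOS, 15), (32, 31, 17, BOS, 15)}.
Keep only column(s) qty, city, pid, cost (2 duplicate(s) eliminated): {(31, BOS, 15, 17)}
Filtering on pid ≠ 6 leaves {(1, DEN, 11, 26), (12, NYC, 18, 32), (7, CHI, 18, 33)}.
Set union of the two operands is {(1, DEN, 11, 26), (12, NYC, 18, 32), (31, BOS, 15, 17), (7, CHI, 18, 33)}.
Keep only column(s) qty, city: {(1, DEN), (12, NYC), (31, BOS), (7, CHI)}

{(1, DEN), (12, NYC), (31, BOS), (7, CHI)}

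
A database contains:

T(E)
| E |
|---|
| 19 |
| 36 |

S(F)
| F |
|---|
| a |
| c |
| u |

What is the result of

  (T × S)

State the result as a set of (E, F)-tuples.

{(19, a), (19, c), (19, u), (36, a), (36, c), (36, u)}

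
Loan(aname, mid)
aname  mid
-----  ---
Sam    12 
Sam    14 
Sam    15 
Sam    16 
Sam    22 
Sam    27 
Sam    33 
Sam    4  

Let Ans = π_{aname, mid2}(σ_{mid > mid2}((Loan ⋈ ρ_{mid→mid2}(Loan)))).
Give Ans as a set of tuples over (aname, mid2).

ρ[mid→mid2]: schema becomes (aname, mid2); tuples unchanged.
Joining Loan and ρ_{mid→mid2}(Loan) on aname yields {(Sam, 12, 12), (Sam, 12, 14), (Sam, 12, 15), (Sam, 12, 16), (Sam, 12, 22), (Sam, 12, 27), (Sam, 12, 33), (Sam, 12, 4), (Sam, 14, 12), (Sam, 14, 14), (Sam, 14, 15), (Sam, 14, 16), (Sam, 14, 22), (Sam, 14, 27), (Sam, 14, 33), (Sam, 14, 4), (Sam, 15, 12), (Sam, 15, 14), (Sam, 15, 15), (Sam, 15, 16), (Sam, 15, 22), (Sam, 15, 27), (Sam, 15, 33), (Sam, 15, 4), (Sam, 16, 12), (Sam, 16, 14), (Sam, 16, 15), (Sam, 16, 16), (Sam, 16, 22), (Sam, 16, 27), (Sam, 16, 33), (Sam, 16, 4), (Sam, 22, 12), (Sam, 22, 14), (Sam, 22, 15), (Sam, 22, 16), (Sam, 22, 22), (Sam, 22, 27), (Sam, 22, 33), (Sam, 22, 4), (Sam, 27, 12), (Sam, 27, 14), (Sam, 27, 15), (Sam, 27, 16), (Sam, 27, 22), (Sam, 27, 27), (Sam, 27, 33), (Sam, 27, 4), (Sam, 33, 12), (Sam, 33, 14), (Sam, 33, 15), (Sam, 33, 16), (Sam, 33, 22), (Sam, 33, 27), (Sam, 33, 33), (Sam, 33, 4), (Sam, 4, 12), (Sam, 4, 14), (Sam, 4, 15), (Sam, 4, 16), (Sam, 4, 22), (Sam, 4, 27), (Sam, 4, 33), (Sam, 4, 4)}.
Apply σ_{mid > mid2}; surviving tuples: {(Sam, 12, 4), (Sam, 14, 12), (Sam, 14, 4), (Sam, 15, 12), (Sam, 15, 14), (Sam, 15, 4), (Sam, 16, 12), (Sam, 16, 14), (Sam, 16, 15), (Sam, 16, 4), (Sam, 22, 12), (Sam, 22, 14), (Sam, 22, 15), (Sam, 22, 16), (Sam, 22, 4), (Sam, 27, 12), (Sam, 27, 14), (Sam, 27, 15), (Sam, 27, 16), (Sam, 27, 22), (Sam, 27, 4), (Sam, 33, 12), (Sam, 33, 14), (Sam, 33, 15), (Sam, 33, 16), (Sam, 33, 22), (Sam, 33, 27), (Sam, 33, 4)}
Projecting to aname, mid2 (21 duplicate(s) eliminated): {(Sam, 12), (Sam, 14), (Sam, 15), (Sam, 16), (Sam, 22), (Sam, 27), (Sam, 4)}

{(Sam, 12), (Sam, 14), (Sam, 15), (Sam, 16), (Sam, 22), (Sam, 27), (Sam, 4)}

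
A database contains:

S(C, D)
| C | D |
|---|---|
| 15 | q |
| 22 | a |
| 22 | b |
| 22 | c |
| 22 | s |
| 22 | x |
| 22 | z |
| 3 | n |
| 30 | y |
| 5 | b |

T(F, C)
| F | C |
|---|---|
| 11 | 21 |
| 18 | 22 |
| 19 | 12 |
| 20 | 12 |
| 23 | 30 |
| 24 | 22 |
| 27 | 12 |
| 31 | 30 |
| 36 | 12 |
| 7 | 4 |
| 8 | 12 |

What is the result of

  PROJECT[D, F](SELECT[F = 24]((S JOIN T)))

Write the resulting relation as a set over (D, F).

{(a, 24), (b, 24), (c, 24), (s, 24), (x, 24), (z, 24)}

Joining S and T on C yields {(22, a, 18), (22, a, 24), (22, b, 18), (22, b, 24), (22, c, 18), (22, c, 24), (22, s, 18), (22, s, 24), (22, x, 18), (22, x, 24), (22, z, 18), (22, z, 24), (30, y, 23), (30, y, 31)}.
Filtering on F = 24 leaves {(22, a, 24), (22, b, 24), (22, c, 24), (22, s, 24), (22, x, 24), (22, z, 24)}.
Keep only column(s) D, F: {(a, 24), (b, 24), (c, 24), (s, 24), (x, 24), (z, 24)}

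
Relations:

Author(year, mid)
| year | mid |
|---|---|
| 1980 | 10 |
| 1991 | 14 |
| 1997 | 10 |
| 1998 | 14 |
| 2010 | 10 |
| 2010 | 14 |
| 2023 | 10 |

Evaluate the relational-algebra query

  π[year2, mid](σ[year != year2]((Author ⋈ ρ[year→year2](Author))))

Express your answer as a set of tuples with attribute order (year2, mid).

ρ[year→year2]: schema becomes (year2, mid); tuples unchanged.
Natural join on mid: {(1980, 10, 1980), (1980, 10, 1997), (1980, 10, 2010), (1980, 10, 2023), (1991, 14, 1991), (1991, 14, 1998), (1991, 14, 2010), (1997, 10, 1980), (1997, 10, 1997), (1997, 10, 2010), (1997, 10, 2023), (1998, 14, 1991), (1998, 14, 1998), (1998, 14, 2010), (2010, 10, 1980), (2010, 10, 1997), (2010, 10, 2010), (2010, 10, 2023), (2010, 14, 1991), (2010, 14, 1998), (2010, 14, 2010), (2023, 10, 1980), (2023, 10, 1997), (2023, 10, 2010), (2023, 10, 2023)}
σ[year != year2]: keep tuples satisfying year != year2 → {(1980, 10, 1997), (1980, 10, 2010), (1980, 10, 2023), (1991, 14, 1998), (1991, 14, 2010), (1997, 10, 1980), (1997, 10, 2010), (1997, 10, 2023), (1998, 14, 1991), (1998, 14, 2010), (2010, 10, 1980), (2010, 10, 1997), (2010, 10, 2023), (2010, 14, 1991), (2010, 14, 1998), (2023, 10, 1980), (2023, 10, 1997), (2023, 10, 2010)}
Projecting to year2, mid (11 duplicate(s) eliminated): {(1980, 10), (1991, 14), (1997, 10), (1998, 14), (2010, 10), (2010, 14), (2023, 10)}

{(1980, 10), (1991, 14), (1997, 10), (1998, 14), (2010, 10), (2010, 14), (2023, 10)}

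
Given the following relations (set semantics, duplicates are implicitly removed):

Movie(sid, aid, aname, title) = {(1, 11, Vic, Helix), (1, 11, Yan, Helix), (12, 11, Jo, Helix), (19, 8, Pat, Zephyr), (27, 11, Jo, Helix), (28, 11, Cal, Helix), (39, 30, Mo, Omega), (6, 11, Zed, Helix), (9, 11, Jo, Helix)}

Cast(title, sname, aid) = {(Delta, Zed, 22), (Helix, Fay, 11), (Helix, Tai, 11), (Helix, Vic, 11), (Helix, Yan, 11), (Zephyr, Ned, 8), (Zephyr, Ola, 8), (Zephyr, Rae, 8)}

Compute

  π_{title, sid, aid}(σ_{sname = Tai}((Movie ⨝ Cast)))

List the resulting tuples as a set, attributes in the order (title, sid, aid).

Natural join on aid, title: {(1, 11, Vic, Helix, Fay), (1, 11, Vic, Helix, Tai), (1, 11, Vic, Helix, Vic), (1, 11, Vic, Helix, Yan), (1, 11, Yan, Helix, Fay), (1, 11, Yan, Helix, Tai), (1, 11, Yan, Helix, Vic), (1, 11, Yan, Helix, Yan), (12, 11, Jo, Helix, Fay), (12, 11, Jo, Helix, Tai), (12, 11, Jo, Helix, Vic), (12, 11, Jo, Helix, Yan), (19, 8, Pat, Zephyr, Ned), (19, 8, Pat, Zephyr, Ola), (19, 8, Pat, Zephyr, Rae), (27, 11, Jo, Helix, Fay), (27, 11, Jo, Helix, Tai), (27, 11, Jo, Helix, Vic), (27, 11, Jo, Helix, Yan), (28, 11, Cal, Helix, Fay), (28, 11, Cal, Helix, Tai), (28, 11, Cal, Helix, Vic), (28, 11, Cal, Helix, Yan), (6, 11, Zed, Helix, Fay), (6, 11, Zed, Helix, Tai), (6, 11, Zed, Helix, Vic), (6, 11, Zed, Helix, Yan), (9, 11, Jo, Helix, Fay), (9, 11, Jo, Helix, Tai), (9, 11, Jo, Helix, Vic), (9, 11, Jo, Helix, Yan)}
Apply σ_{sname = Tai}; surviving tuples: {(1, 11, Vic, Helix, Tai), (1, 11, Yan, Helix, Tai), (12, 11, Jo, Helix, Tai), (27, 11, Jo, Helix, Tai), (28, 11, Cal, Helix, Tai), (6, 11, Zed, Helix, Tai), (9, 11, Jo, Helix, Tai)}
π[title, sid, aid]: project onto (title, sid, aid) (1 duplicate(s) eliminated) → {(Helix, 1, 11), (Helix, 12, 11), (Helix, 27, 11), (Helix, 28, 11), (Helix, 6, 11), (Helix, 9, 11)}

{(Helix, 1, 11), (Helix, 12, 11), (Helix, 27, 11), (Helix, 28, 11), (Helix, 6, 11), (Helix, 9, 11)}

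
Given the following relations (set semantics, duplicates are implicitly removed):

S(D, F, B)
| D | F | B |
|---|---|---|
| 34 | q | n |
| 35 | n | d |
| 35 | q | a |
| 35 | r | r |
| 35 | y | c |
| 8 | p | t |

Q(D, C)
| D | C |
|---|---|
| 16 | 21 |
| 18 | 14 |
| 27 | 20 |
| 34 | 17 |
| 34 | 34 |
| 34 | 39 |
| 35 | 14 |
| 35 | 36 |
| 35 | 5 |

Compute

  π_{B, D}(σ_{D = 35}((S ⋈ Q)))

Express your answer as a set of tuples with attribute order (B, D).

{(a, 35), (c, 35), (d, 35), (r, 35)}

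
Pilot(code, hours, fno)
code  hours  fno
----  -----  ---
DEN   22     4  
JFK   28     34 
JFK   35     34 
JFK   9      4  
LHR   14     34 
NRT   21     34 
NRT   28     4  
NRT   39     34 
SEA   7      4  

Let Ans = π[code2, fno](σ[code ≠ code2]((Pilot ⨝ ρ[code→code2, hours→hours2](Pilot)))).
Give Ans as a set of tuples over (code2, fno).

{(DEN, 4), (JFK, 34), (JFK, 4), (LHR, 34), (NRT, 34), (NRT, 4), (SEA, 4)}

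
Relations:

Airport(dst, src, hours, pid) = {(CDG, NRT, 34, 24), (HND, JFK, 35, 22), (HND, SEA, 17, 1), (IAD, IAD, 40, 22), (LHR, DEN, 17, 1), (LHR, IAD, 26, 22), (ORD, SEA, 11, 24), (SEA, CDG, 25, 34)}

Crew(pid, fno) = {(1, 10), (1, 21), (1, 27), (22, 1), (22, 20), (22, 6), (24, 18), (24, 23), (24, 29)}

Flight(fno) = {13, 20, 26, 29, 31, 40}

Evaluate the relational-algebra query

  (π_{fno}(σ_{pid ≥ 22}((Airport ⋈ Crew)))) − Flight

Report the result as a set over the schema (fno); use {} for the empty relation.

{1, 18, 23, 6}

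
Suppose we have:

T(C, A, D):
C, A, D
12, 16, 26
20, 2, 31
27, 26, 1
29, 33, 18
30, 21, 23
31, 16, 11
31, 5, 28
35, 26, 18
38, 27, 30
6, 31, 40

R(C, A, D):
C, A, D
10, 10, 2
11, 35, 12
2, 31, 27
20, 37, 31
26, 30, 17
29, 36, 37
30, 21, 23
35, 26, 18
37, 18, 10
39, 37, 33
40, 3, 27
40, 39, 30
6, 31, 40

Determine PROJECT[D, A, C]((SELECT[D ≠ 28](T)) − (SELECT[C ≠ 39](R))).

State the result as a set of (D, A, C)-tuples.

σ[D ≠ 28]: keep tuples satisfying D ≠ 28 → {(12, 16, 26), (20, 2, 31), (27, 26, 1), (29, 33, 18), (30, 21, 23), (31, 16, 11), (35, 26, 18), (38, 27, 30), (6, 31, 40)}
σ[C ≠ 39]: keep tuples satisfying C ≠ 39 → {(10, 10, 2), (11, 35, 12), (2, 31, 27), (20, 37, 31), (26, 30, 17), (29, 36, 37), (30, 21, 23), (35, 26, 18), (37, 18, 10), (40, 3, 27), (40, 39, 30), (6, 31, 40)}
Taking the difference: {(12, 16, 26), (20, 2, 31), (27, 26, 1), (29, 33, 18), (31, 16, 11), (38, 27, 30)}
Projecting to D, A, C: {(1, 26, 27), (11, 16, 31), (18, 33, 29), (26, 16, 12), (30, 27, 38), (31, 2, 20)}

{(1, 26, 27), (11, 16, 31), (18, 33, 29), (26, 16, 12), (30, 27, 38), (31, 2, 20)}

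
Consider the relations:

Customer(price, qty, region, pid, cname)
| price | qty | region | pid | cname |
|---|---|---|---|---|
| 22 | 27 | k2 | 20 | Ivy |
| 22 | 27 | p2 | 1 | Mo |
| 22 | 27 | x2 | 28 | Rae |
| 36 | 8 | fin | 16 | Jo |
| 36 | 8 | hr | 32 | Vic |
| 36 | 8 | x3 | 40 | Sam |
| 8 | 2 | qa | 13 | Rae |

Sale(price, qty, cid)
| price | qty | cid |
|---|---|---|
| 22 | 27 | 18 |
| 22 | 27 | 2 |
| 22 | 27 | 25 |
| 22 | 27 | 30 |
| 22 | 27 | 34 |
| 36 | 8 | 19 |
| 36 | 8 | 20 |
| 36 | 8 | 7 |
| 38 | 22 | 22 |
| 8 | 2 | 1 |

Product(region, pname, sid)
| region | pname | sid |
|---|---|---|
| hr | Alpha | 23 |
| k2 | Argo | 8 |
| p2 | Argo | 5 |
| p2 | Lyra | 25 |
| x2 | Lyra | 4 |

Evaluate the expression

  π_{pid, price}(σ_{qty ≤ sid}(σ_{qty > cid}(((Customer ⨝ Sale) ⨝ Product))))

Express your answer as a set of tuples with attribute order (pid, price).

{(32, 36)}

Natural join on price, qty: {(22, 27, k2, 20, Ivy, 18), (22, 27, k2, 20, Ivy, 2), (22, 27, k2, 20, Ivy, 25), (22, 27, k2, 20, Ivy, 30), (22, 27, k2, 20, Ivy, 34), (22, 27, p2, 1, Mo, 18), (22, 27, p2, 1, Mo, 2), (22, 27, p2, 1, Mo, 25), (22, 27, p2, 1, Mo, 30), (22, 27, p2, 1, Mo, 34), (22, 27, x2, 28, Rae, 18), (22, 27, x2, 28, Rae, 2), (22, 27, x2, 28, Rae, 25), (22, 27, x2, 28, Rae, 30), (22, 27, x2, 28, Rae, 34), (36, 8, fin, 16, Jo, 19), (36, 8, fin, 16, Jo, 20), (36, 8, fin, 16, Jo, 7), (36, 8, hr, 32, Vic, 19), (36, 8, hr, 32, Vic, 20), (36, 8, hr, 32, Vic, 7), (36, 8, x3, 40, Sam, 19), (36, 8, x3, 40, Sam, 20), (36, 8, x3, 40, Sam, 7), (8, 2, qa, 13, Rae, 1)}
Natural join on region: {(22, 27, k2, 20, Ivy, 18, Argo, 8), (22, 27, k2, 20, Ivy, 2, Argo, 8), (22, 27, k2, 20, Ivy, 25, Argo, 8), (22, 27, k2, 20, Ivy, 30, Argo, 8), (22, 27, k2, 20, Ivy, 34, Argo, 8), (22, 27, p2, 1, Mo, 18, Argo, 5), (22, 27, p2, 1, Mo, 18, Lyra, 25), (22, 27, p2, 1, Mo, 2, Argo, 5), (22, 27, p2, 1, Mo, 2, Lyra, 25), (22, 27, p2, 1, Mo, 25, Argo, 5), (22, 27, p2, 1, Mo, 25, Lyra, 25), (22, 27, p2, 1, Mo, 30, Argo, 5), (22, 27, p2, 1, Mo, 30, Lyra, 25), (22, 27, p2, 1, Mo, 34, Argo, 5), (22, 27, p2, 1, Mo, 34, Lyra, 25), (22, 27, x2, 28, Rae, 18, Lyra, 4), (22, 27, x2, 28, Rae, 2, Lyra, 4), (22, 27, x2, 28, Rae, 25, Lyra, 4), (22, 27, x2, 28, Rae, 30, Lyra, 4), (22, 27, x2, 28, Rae, 34, Lyra, 4), (36, 8, hr, 32, Vic, 19, Alpha, 23), (36, 8, hr, 32, Vic, 20, Alpha, 23), (36, 8, hr, 32, Vic, 7, Alpha, 23)}
Selection qty > cid: {(22, 27, k2, 20, Ivy, 18, Argo, 8), (22, 27, k2, 20, Ivy, 2, Argo, 8), (22, 27, k2, 20, Ivy, 25, Argo, 8), (22, 27, p2, 1, Mo, 18, Argo, 5), (22, 27, p2, 1, Mo, 18, Lyra, 25), (22, 27, p2, 1, Mo, 2, Argo, 5), (22, 27, p2, 1, Mo, 2, Lyra, 25), (22, 27, p2, 1, Mo, 25, Argo, 5), (22, 27, p2, 1, Mo, 25, Lyra, 25), (22, 27, x2, 28, Rae, 18, Lyra, 4), (22, 27, x2, 28, Rae, 2, Lyra, 4), (22, 27, x2, 28, Rae, 25, Lyra, 4), (36, 8, hr, 32, Vic, 7, Alpha, 23)}
Selection qty ≤ sid: {(36, 8, hr, 32, Vic, 7, Alpha, 23)}
Projecting to pid, price: {(32, 36)}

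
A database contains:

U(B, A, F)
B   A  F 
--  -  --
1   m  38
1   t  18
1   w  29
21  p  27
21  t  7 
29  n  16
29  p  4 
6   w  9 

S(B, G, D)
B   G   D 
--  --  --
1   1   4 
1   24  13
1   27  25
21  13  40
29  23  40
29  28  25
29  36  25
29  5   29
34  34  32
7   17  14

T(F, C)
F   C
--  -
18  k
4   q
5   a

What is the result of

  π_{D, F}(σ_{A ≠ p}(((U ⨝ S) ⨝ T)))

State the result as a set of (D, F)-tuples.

{(13, 18), (25, 18), (4, 18)}

Natural join on B: {(1, m, 38, 1, 4), (1, m, 38, 24, 13), (1, m, 38, 27, 25), (1, t, 18, 1, 4), (1, t, 18, 24, 13), (1, t, 18, 27, 25), (1, w, 29, 1, 4), (1, w, 29, 24, 13), (1, w, 29, 27, 25), (21, p, 27, 13, 40), (21, t, 7, 13, 40), (29, n, 16, 23, 40), (29, n, 16, 28, 25), (29, n, 16, 36, 25), (29, n, 16, 5, 29), (29, p, 4, 23, 40), (29, p, 4, 28, 25), (29, p, 4, 36, 25), (29, p, 4, 5, 29)}
Natural join on F: {(1, t, 18, 1, 4, k), (1, t, 18, 24, 13, k), (1, t, 18, 27, 25, k), (29, p, 4, 23, 40, q), (29, p, 4, 28, 25, q), (29, p, 4, 36, 25, q), (29, p, 4, 5, 29, q)}
Selection A ≠ p: {(1, t, 18, 1, 4, k), (1, t, 18, 24, 13, k), (1, t, 18, 27, 25, k)}
π_{D, F} gives {(13, 18), (25, 18), (4, 18)}.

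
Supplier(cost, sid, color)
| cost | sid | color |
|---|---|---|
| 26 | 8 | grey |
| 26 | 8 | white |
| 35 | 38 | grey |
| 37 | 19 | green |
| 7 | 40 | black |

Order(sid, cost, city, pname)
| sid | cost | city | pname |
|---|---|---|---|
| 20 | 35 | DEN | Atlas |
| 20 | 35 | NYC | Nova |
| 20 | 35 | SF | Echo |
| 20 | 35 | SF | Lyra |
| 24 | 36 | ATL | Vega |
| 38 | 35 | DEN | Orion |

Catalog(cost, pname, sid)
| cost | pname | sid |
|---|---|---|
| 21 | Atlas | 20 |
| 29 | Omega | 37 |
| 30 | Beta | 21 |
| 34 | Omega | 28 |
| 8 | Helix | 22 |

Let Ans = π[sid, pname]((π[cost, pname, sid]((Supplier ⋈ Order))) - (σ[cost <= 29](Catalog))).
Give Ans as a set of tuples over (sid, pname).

Natural join on cost, sid: {(35, 38, grey, DEN, Orion)}
Projecting to cost, pname, sid: {(35, Orion, 38)}
Apply σ_{cost <= 29}; surviving tuples: {(21, Atlas, 20), (29, Omega, 37), (8, Helix, 22)}
Taking the difference: {(35, Orion, 38)}
Projecting to sid, pname: {(38, Orion)}

{(38, Orion)}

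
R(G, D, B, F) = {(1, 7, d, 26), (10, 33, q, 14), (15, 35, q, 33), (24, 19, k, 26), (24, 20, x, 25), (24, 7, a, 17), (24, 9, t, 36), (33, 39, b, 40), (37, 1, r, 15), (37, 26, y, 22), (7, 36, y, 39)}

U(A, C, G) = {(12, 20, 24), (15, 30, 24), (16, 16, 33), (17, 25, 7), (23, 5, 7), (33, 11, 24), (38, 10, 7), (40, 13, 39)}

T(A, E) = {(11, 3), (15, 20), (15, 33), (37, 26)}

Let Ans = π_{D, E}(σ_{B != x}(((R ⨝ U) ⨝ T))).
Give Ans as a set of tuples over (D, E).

{(19, 20), (19, 33), (7, 20), (7, 33), (9, 20), (9, 33)}

Joining R and U on G yields {(24, 19, k, 26, 12, 20), (24, 19, k, 26, 15, 30), (24, 19, k, 26, 33, 11), (24, 20, x, 25, 12, 20), (24, 20, x, 25, 15, 30), (24, 20, x, 25, 33, 11), (24, 7, a, 17, 12, 20), (24, 7, a, 17, 15, 30), (24, 7, a, 17, 33, 11), (24, 9, t, 36, 12, 20), (24, 9, t, 36, 15, 30), (24, 9, t, 36, 33, 11), (33, 39, b, 40, 16, 16), (7, 36, y, 39, 17, 25), (7, 36, y, 39, 23, 5), (7, 36, y, 39, 38, 10)}.
Joining (R ⨝ U) and T on A yields {(24, 19, k, 26, 15, 30, 20), (24, 19, k, 26, 15, 30, 33), (24, 20, x, 25, 15, 30, 20), (24, 20, x, 25, 15, 30, 33), (24, 7, a, 17, 15, 30, 20), (24, 7, a, 17, 15, 30, 33), (24, 9, t, 36, 15, 30, 20), (24, 9, t, 36, 15, 30, 33)}.
Selection B != x: {(24, 19, k, 26, 15, 30, 20), (24, 19, k, 26, 15, 30, 33), (24, 7, a, 17, 15, 30, 20), (24, 7, a, 17, 15, 30, 33), (24, 9, t, 36, 15, 30, 20), (24, 9, t, 36, 15, 30, 33)}
Keep only column(s) D, E: {(19, 20), (19, 33), (7, 20), (7, 33), (9, 20), (9, 33)}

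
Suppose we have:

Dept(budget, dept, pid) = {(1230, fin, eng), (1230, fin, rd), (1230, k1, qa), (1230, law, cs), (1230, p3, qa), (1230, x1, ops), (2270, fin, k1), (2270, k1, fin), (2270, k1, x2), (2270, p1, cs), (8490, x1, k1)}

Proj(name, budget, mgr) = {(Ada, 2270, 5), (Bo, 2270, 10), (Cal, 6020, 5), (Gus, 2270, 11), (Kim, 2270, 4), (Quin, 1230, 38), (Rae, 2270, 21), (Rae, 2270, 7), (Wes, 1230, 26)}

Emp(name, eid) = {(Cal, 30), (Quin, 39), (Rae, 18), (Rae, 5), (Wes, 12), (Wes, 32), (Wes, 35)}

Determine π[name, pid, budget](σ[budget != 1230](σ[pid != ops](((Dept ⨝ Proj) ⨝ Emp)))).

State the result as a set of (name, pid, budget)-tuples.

{(Rae, cs, 2270), (Rae, fin, 2270), (Rae, k1, 2270), (Rae, x2, 2270)}

Joining Dept and Proj on budget yields {(1230, fin, eng, Quin, 38), (1230, fin, eng, Wes, 26), (1230, fin, rd, Quin, 38), (1230, fin, rd, Wes, 26), (1230, k1, qa, Quin, 38), (1230, k1, qa, Wes, 26), (1230, law, cs, Quin, 38), (1230, law, cs, Wes, 26), (1230, p3, qa, Quin, 38), (1230, p3, qa, Wes, 26), (1230, x1, ops, Quin, 38), (1230, x1, ops, Wes, 26), (2270, fin, k1, Ada, 5), (2270, fin, k1, Bo, 10), (2270, fin, k1, Gus, 11), (2270, fin, k1, Kim, 4), (2270, fin, k1, Rae, 21), (2270, fin, k1, Rae, 7), (2270, k1, fin, Ada, 5), (2270, k1, fin, Bo, 10), (2270, k1, fin, Gus, 11), (2270, k1, fin, Kim, 4), (2270, k1, fin, Rae, 21), (2270, k1, fin, Rae, 7), (2270, k1, x2, Ada, 5), (2270, k1, x2, Bo, 10), (2270, k1, x2, Gus, 11), (2270, k1, x2, Kim, 4), (2270, k1, x2, Rae, 21), (2270, k1, x2, Rae, 7), (2270, p1, cs, Ada, 5), (2270, p1, cs, Bo, 10), (2270, p1, cs, Gus, 11), (2270, p1, cs, Kim, 4), (2270, p1, cs, Rae, 21), (2270, p1, cs, Rae, 7)}.
Joining (Dept ⨝ Proj) and Emp on name yields {(1230, fin, eng, Quin, 38, 39), (1230, fin, eng, Wes, 26, 12), (1230, fin, eng, Wes, 26, 32), (1230, fin, eng, Wes, 26, 35), (1230, fin, rd, Quin, 38, 39), (1230, fin, rd, Wes, 26, 12), (1230, fin, rd, Wes, 26, 32), (1230, fin, rd, Wes, 26, 35), (1230, k1, qa, Quin, 38, 39), (1230, k1, qa, Wes, 26, 12), (1230, k1, qa, Wes, 26, 32), (1230, k1, qa, Wes, 26, 35), (1230, law, cs, Quin, 38, 39), (1230, law, cs, Wes, 26, 12), (1230, law, cs, Wes, 26, 32), (1230, law, cs, Wes, 26, 35), (1230, p3, qa, Quin, 38, 39), (1230, p3, qa, Wes, 26, 12), (1230, p3, qa, Wes, 26, 32), (1230, p3, qa, Wes, 26, 35), (1230, x1, ops, Quin, 38, 39), (1230, x1, ops, Wes, 26, 12), (1230, x1, ops, Wes, 26, 32), (1230, x1, ops, Wes, 26, 35), (2270, fin, k1, Rae, 21, 18), (2270, fin, k1, Rae, 21, 5), (2270, fin, k1, Rae, 7, 18), (2270, fin, k1, Rae, 7, 5), (2270, k1, fin, Rae, 21, 18), (2270, k1, fin, Rae, 21, 5), (2270, k1, fin, Rae, 7, 18), (2270, k1, fin, Rae, 7, 5), (2270, k1, x2, Rae, 21, 18), (2270, k1, x2, Rae, 21, 5), (2270, k1, x2, Rae, 7, 18), (2270, k1, x2, Rae, 7, 5), (2270, p1, cs, Rae, 21, 18), (2270, p1, cs, Rae, 21, 5), (2270, p1, cs, Rae, 7, 18), (2270, p1, cs, Rae, 7, 5)}.
Apply σ_{pid != ops}; surviving tuples: {(1230, fin, eng, Quin, 38, 39), (1230, fin, eng, Wes, 26, 12), (1230, fin, eng, Wes, 26, 32), (1230, fin, eng, Wes, 26, 35), (1230, fin, rd, Quin, 38, 39), (1230, fin, rd, Wes, 26, 12), (1230, fin, rd, Wes, 26, 32), (1230, fin, rd, Wes, 26, 35), (1230, k1, qa, Quin, 38, 39), (1230, k1, qa, Wes, 26, 12), (1230, k1, qa, Wes, 26, 32), (1230, k1, qa, Wes, 26, 35), (1230, law, cs, Quin, 38, 39), (1230, law, cs, Wes, 26, 12), (1230, law, cs, Wes, 26, 32), (1230, law, cs, Wes, 26, 35), (1230, p3, qa, Quin, 38, 39), (1230, p3, qa, Wes, 26, 12), (1230, p3, qa, Wes, 26, 32), (1230, p3, qa, Wes, 26, 35), (2270, fin, k1, Rae, 21, 18), (2270, fin, k1, Rae, 21, 5), (2270, fin, k1, Rae, 7, 18), (2270, fin, k1, Rae, 7, 5), (2270, k1, fin, Rae, 21, 18), (2270, k1, fin, Rae, 21, 5), (2270, k1, fin, Rae, 7, 18), (2270, k1, fin, Rae, 7, 5), (2270, k1, x2, Rae, 21, 18), (2270, k1, x2, Rae, 21, 5), (2270, k1, x2, Rae, 7, 18), (2270, k1, x2, Rae, 7, 5), (2270, p1, cs, Rae, 21, 18), (2270, p1, cs, Rae, 21, 5), (2270, p1, cs, Rae, 7, 18), (2270, p1, cs, Rae, 7, 5)}
Apply σ_{budget != 1230}; surviving tuples: {(2270, fin, k1, Rae, 21, 18), (2270, fin, k1, Rae, 21, 5), (2270, fin, k1, Rae, 7, 18), (2270, fin, k1, Rae, 7, 5), (2270, k1, fin, Rae, 21, 18), (2270, k1, fin, Rae, 21, 5), (2270, k1, fin, Rae, 7, 18), (2270, k1, fin, Rae, 7, 5), (2270, k1, x2, Rae, 21, 18), (2270, k1, x2, Rae, 21, 5), (2270, k1, x2, Rae, 7, 18), (2270, k1, x2, Rae, 7, 5), (2270, p1, cs, Rae, 21, 18), (2270, p1, cs, Rae, 21, 5), (2270, p1, cs, Rae, 7, 18), (2270, p1, cs, Rae, 7, 5)}
Keep only column(s) name, pid, budget (12 duplicate(s) eliminated): {(Rae, cs, 2270), (Rae, fin, 2270), (Rae, k1, 2270), (Rae, x2, 2270)}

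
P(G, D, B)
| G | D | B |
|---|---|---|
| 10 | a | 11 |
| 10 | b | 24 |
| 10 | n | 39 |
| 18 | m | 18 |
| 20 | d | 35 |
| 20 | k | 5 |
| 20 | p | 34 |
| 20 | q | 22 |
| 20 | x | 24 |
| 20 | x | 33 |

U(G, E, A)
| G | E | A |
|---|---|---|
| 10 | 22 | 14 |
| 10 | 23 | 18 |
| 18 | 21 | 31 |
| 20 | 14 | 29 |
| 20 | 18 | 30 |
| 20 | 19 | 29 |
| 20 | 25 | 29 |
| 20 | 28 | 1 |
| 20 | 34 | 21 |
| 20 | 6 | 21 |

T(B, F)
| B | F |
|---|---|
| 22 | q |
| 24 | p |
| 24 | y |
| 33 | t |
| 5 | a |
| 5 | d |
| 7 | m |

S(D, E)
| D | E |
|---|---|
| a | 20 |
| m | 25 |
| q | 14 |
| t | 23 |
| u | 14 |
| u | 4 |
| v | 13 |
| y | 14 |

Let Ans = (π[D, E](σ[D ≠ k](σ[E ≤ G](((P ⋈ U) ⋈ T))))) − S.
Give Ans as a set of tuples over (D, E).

{(q, 18), (q, 19), (q, 6), (x, 14), (x, 18), (x, 19), (x, 6)}

Natural join on G: {(10, a, 11, 22, 14), (10, a, 11, 23, 18), (10, b, 24, 22, 14), (10, b, 24, 23, 18), (10, n, 39, 22, 14), (10, n, 39, 23, 18), (18, m, 18, 21, 31), (20, d, 35, 14, 29), (20, d, 35, 18, 30), (20, d, 35, 19, 29), (20, d, 35, 25, 29), (20, d, 35, 28, 1), (20, d, 35, 34, 21), (20, d, 35, 6, 21), (20, k, 5, 14, 29), (20, k, 5, 18, 30), (20, k, 5, 19, 29), (20, k, 5, 25, 29), (20, k, 5, 28, 1), (20, k, 5, 34, 21), (20, k, 5, 6, 21), (20, p, 34, 14, 29), (20, p, 34, 18, 30), (20, p, 34, 19, 29), (20, p, 34, 25, 29), (20, p, 34, 28, 1), (20, p, 34, 34, 21), (20, p, 34, 6, 21), (20, q, 22, 14, 29), (20, q, 22, 18, 30), (20, q, 22, 19, 29), (20, q, 22, 25, 29), (20, q, 22, 28, 1), (20, q, 22, 34, 21), (20, q, 22, 6, 21), (20, x, 24, 14, 29), (20, x, 24, 18, 30), (20, x, 24, 19, 29), (20, x, 24, 25, 29), (20, x, 24, 28, 1), (20, x, 24, 34, 21), (20, x, 24, 6, 21), (20, x, 33, 14, 29), (20, x, 33, 18, 30), (20, x, 33, 19, 29), (20, x, 33, 25, 29), (20, x, 33, 28, 1), (20, x, 33, 34, 21), (20, x, 33, 6, 21)}
Natural join on B: {(10, b, 24, 22, 14, p), (10, b, 24, 22, 14, y), (10, b, 24, 23, 18, p), (10, b, 24, 23, 18, y), (20, k, 5, 14, 29, a), (20, k, 5, 14, 29, d), (20, k, 5, 18, 30, a), (20, k, 5, 18, 30, d), (20, k, 5, 19, 29, a), (20, k, 5, 19, 29, d), (20, k, 5, 25, 29, a), (20, k, 5, 25, 29, d), (20, k, 5, 28, 1, a), (20, k, 5, 28, 1, d), (20, k, 5, 34, 21, a), (20, k, 5, 34, 21, d), (20, k, 5, 6, 21, a), (20, k, 5, 6, 21, d), (20, q, 22, 14, 29, q), (20, q, 22, 18, 30, q), (20, q, 22, 19, 29, q), (20, q, 22, 25, 29, q), (20, q, 22, 28, 1, q), (20, q, 22, 34, 21, q), (20, q, 22, 6, 21, q), (20, x, 24, 14, 29, p), (20, x, 24, 14, 29, y), (20, x, 24, 18, 30, p), (20, x, 24, 18, 30, y), (20, x, 24, 19, 29, p), (20, x, 24, 19, 29, y), (20, x, 24, 25, 29, p), (20, x, 24, 25, 29, y), (20, x, 24, 28, 1, p), (20, x, 24, 28, 1, y), (20, x, 24, 34, 21, p), (20, x, 24, 34, 21, y), (20, x, 24, 6, 21, p), (20, x, 24, 6, 21, y), (20, x, 33, 14, 29, t), (20, x, 33, 18, 30, t), (20, x, 33, 19, 29, t), (20, x, 33, 25, 29, t), (20, x, 33, 28, 1, t), (20, x, 33, 34, 21, t), (20, x, 33, 6, 21, t)}
σ[E ≤ G]: keep tuples satisfying E ≤ G → {(20, k, 5, 14, 29, a), (20, k, 5, 14, 29, d), (20, k, 5, 18, 30, a), (20, k, 5, 18, 30, d), (20, k, 5, 19, 29, a), (20, k, 5, 19, 29, d), (20, k, 5, 6, 21, a), (20, k, 5, 6, 21, d), (20, q, 22, 14, 29, q), (20, q, 22, 18, 30, q), (20, q, 22, 19, 29, q), (20, q, 22, 6, 21, q), (20, x, 24, 14, 29, p), (20, x, 24, 14, 29, y), (20, x, 24, 18, 30, p), (20, x, 24, 18, 30, y), (20, x, 24, 19, 29, p), (20, x, 24, 19, 29, y), (20, x, 24, 6, 21, p), (20, x, 24, 6, 21, y), (20, x, 33, 14, 29, t), (20, x, 33, 18, 30, t), (20, x, 33, 19, 29, t), (20, x, 33, 6, 21, t)}
σ[D ≠ k]: keep tuples satisfying D ≠ k → {(20, q, 22, 14, 29, q), (20, q, 22, 18, 30, q), (20, q, 22, 19, 29, q), (20, q, 22, 6, 21, q), (20, x, 24, 14, 29, p), (20, x, 24, 14, 29, y), (20, x, 24, 18, 30, p), (20, x, 24, 18, 30, y), (20, x, 24, 19, 29, p), (20, x, 24, 19, 29, y), (20, x, 24, 6, 21, p), (20, x, 24, 6, 21, y), (20, x, 33, 14, 29, t), (20, x, 33, 18, 30, t), (20, x, 33, 19, 29, t), (20, x, 33, 6, 21, t)}
π_{D, E} gives {(q, 14), (q, 18), (q, 19), (q, 6), (x, 14), (x, 18), (x, 19), (x, 6)} (8 duplicate(s) eliminated).
Taking the difference: {(q, 18), (q, 19), (q, 6), (x, 14), (x, 18), (x, 19), (x, 6)}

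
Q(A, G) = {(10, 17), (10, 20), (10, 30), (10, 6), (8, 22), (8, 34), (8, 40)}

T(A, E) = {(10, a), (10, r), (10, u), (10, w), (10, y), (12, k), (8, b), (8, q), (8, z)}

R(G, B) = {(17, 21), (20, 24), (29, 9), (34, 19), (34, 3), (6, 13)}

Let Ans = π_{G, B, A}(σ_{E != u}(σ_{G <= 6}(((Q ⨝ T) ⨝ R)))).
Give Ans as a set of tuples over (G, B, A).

{(6, 13, 10)}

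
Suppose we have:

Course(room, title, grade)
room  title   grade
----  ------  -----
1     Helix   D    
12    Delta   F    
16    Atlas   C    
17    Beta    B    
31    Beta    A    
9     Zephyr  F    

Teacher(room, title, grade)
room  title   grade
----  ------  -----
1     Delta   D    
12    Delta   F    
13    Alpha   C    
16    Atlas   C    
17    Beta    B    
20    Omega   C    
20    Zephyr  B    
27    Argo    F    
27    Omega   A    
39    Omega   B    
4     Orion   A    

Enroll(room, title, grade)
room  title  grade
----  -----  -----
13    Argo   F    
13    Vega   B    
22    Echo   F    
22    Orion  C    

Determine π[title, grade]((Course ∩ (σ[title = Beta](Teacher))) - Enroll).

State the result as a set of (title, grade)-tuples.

Filtering on title = Beta leaves {(17, Beta, B)}.
Set intersection of the two operands is {(17, Beta, B)}.
Set difference of the two operands is {(17, Beta, B)}.
π_{title, grade} gives {(Beta, B)}.

{(Beta, B)}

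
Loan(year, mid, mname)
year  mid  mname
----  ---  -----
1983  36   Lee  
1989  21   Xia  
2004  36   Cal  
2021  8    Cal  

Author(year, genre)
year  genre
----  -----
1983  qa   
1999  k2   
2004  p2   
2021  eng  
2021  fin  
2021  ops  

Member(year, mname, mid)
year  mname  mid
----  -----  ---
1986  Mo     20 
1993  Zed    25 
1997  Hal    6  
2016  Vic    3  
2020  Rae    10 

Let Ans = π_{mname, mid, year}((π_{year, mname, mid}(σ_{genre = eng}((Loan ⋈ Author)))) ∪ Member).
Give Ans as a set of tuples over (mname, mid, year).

{(Cal, 8, 2021), (Hal, 6, 1997), (Mo, 20, 1986), (Rae, 10, 2020), (Vic, 3, 2016), (Zed, 25, 1993)}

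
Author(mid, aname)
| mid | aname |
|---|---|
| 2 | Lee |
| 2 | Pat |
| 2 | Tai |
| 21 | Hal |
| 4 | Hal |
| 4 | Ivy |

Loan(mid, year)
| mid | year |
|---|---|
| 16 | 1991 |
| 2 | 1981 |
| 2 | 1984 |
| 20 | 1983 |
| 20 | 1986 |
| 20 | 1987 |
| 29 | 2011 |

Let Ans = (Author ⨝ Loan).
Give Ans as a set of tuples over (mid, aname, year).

{(2, Lee, 1981), (2, Lee, 1984), (2, Pat, 1981), (2, Pat, 1984), (2, Tai, 1981), (2, Tai, 1984)}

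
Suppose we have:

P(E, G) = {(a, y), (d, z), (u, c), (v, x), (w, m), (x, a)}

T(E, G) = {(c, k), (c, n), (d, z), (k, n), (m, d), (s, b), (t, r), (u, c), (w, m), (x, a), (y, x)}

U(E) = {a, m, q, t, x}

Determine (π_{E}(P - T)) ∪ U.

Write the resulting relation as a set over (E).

Set difference of the two operands is {(a, y), (v, x)}.
π_{E} gives {a, v}.
Set union of the two operands is {a, m, q, t, v, x}.

{a, m, q, t, v, x}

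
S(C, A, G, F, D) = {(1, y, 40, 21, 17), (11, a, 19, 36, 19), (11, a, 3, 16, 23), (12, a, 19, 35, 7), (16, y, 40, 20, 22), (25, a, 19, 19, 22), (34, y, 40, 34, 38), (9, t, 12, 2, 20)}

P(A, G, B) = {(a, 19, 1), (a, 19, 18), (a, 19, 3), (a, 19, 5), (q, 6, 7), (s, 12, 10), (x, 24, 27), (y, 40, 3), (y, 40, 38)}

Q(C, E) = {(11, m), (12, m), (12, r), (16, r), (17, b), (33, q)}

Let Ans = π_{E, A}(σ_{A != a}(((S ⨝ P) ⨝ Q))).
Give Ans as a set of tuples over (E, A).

Natural join on A, G: {(1, y, 40, 21, 17, 3), (1, y, 40, 21, 17, 38), (11, a, 19, 36, 19, 1), (11, a, 19, 36, 19, 18), (11, a, 19, 36, 19, 3), (11, a, 19, 36, 19, 5), (12, a, 19, 35, 7, 1), (12, a, 19, 35, 7, 18), (12, a, 19, 35, 7, 3), (12, a, 19, 35, 7, 5), (16, y, 40, 20, 22, 3), (16, y, 40, 20, 22, 38), (25, a, 19, 19, 22, 1), (25, a, 19, 19, 22, 18), (25, a, 19, 19, 22, 3), (25, a, 19, 19, 22, 5), (34, y, 40, 34, 38, 3), (34, y, 40, 34, 38, 38)}
Natural join on C: {(11, a, 19, 36, 19, 1, m), (11, a, 19, 36, 19, 18, m), (11, a, 19, 36, 19, 3, m), (11, a, 19, 36, 19, 5, m), (12, a, 19, 35, 7, 1, m), (12, a, 19, 35, 7, 1, r), (12, a, 19, 35, 7, 18, m), (12, a, 19, 35, 7, 18, r), (12, a, 19, 35, 7, 3, m), (12, a, 19, 35, 7, 3, r), (12, a, 19, 35, 7, 5, m), (12, a, 19, 35, 7, 5, r), (16, y, 40, 20, 22, 3, r), (16, y, 40, 20, 22, 38, r)}
Apply σ_{A != a}; surviving tuples: {(16, y, 40, 20, 22, 3, r), (16, y, 40, 20, 22, 38, r)}
π[E, A]: project onto (E, A) (1 duplicate(s) eliminated) → {(r, y)}

{(r, y)}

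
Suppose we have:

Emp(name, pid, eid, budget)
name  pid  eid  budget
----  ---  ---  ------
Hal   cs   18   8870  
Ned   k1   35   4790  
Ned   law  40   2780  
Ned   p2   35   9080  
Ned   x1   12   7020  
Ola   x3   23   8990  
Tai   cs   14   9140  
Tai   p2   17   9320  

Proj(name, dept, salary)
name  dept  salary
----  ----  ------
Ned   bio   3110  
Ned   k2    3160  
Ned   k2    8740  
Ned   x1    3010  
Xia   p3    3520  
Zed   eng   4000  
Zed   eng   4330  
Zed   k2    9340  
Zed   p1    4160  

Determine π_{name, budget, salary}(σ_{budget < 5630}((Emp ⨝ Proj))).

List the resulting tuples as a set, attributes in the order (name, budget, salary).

{(Ned, 2780, 3010), (Ned, 2780, 3110), (Ned, 2780, 3160), (Ned, 2780, 8740), (Ned, 4790, 3010), (Ned, 4790, 3110), (Ned, 4790, 3160), (Ned, 4790, 8740)}

Emp ⋈ Proj (natural join on name): {(Ned, k1, 35, 4790, bio, 3110), (Ned, k1, 35, 4790, k2, 3160), (Ned, k1, 35, 4790, k2, 8740), (Ned, k1, 35, 4790, x1, 3010), (Ned, law, 40, 2780, bio, 3110), (Ned, law, 40, 2780, k2, 3160), (Ned, law, 40, 2780, k2, 8740), (Ned, law, 40, 2780, x1, 3010), (Ned, p2, 35, 9080, bio, 3110), (Ned, p2, 35, 9080, k2, 3160), (Ned, p2, 35, 9080, k2, 8740), (Ned, p2, 35, 9080, x1, 3010), (Ned, x1, 12, 7020, bio, 3110), (Ned, x1, 12, 7020, k2, 3160), (Ned, x1, 12, 7020, k2, 8740), (Ned, x1, 12, 7020, x1, 3010)}
Selection budget < 5630: {(Ned, k1, 35, 4790, bio, 3110), (Ned, k1, 35, 4790, k2, 3160), (Ned, k1, 35, 4790, k2, 8740), (Ned, k1, 35, 4790, x1, 3010), (Ned, law, 40, 2780, bio, 3110), (Ned, law, 40, 2780, k2, 3160), (Ned, law, 40, 2780, k2, 8740), (Ned, law, 40, 2780, x1, 3010)}
π[name, budget, salary]: project onto (name, budget, salary) → {(Ned, 2780, 3010), (Ned, 2780, 3110), (Ned, 2780, 3160), (Ned, 2780, 8740), (Ned, 4790, 3010), (Ned, 4790, 3110), (Ned, 4790, 3160), (Ned, 4790, 8740)}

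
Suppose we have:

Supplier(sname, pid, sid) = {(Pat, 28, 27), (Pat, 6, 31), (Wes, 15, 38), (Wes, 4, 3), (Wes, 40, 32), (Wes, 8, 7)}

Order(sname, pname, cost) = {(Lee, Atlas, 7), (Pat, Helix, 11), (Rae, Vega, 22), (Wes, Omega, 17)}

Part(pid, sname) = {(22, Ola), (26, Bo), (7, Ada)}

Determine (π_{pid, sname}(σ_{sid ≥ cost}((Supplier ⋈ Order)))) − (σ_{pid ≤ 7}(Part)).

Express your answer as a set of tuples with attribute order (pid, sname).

{(15, Wes), (28, Pat), (40, Wes), (6, Pat)}

Supplier ⋈ Order (natural join on sname): {(Pat, 28, 27, Helix, 11), (Pat, 6, 31, Helix, 11), (Wes, 15, 38, Omega, 17), (Wes, 4, 3, Omega, 17), (Wes, 40, 32, Omega, 17), (Wes, 8, 7, Omega, 17)}
Selection sid ≥ cost: {(Pat, 28, 27, Helix, 11), (Pat, 6, 31, Helix, 11), (Wes, 15, 38, Omega, 17), (Wes, 40, 32, Omega, 17)}
Projecting to pid, sname: {(15, Wes), (28, Pat), (40, Wes), (6, Pat)}
Selection pid ≤ 7: {(7, Ada)}
Difference: {(15, Wes), (28, Pat), (40, Wes), (6, Pat)} with {(7, Ada)} → {(15, Wes), (28, Pat), (40, Wes), (6, Pat)}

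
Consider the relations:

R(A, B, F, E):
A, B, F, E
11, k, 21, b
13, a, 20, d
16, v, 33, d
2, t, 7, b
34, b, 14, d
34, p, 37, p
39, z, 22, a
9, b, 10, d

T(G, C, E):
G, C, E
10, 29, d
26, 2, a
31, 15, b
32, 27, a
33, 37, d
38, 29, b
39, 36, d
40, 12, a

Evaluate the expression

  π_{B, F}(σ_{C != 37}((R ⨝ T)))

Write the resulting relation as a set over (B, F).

{(a, 20), (b, 10), (b, 14), (k, 21), (t, 7), (v, 33), (z, 22)}

Natural join on E: {(11, k, 21, b, 31, 15), (11, k, 21, b, 38, 29), (13, a, 20, d, 10, 29), (13, a, 20, d, 33, 37), (13, a, 20, d, 39, 36), (16, v, 33, d, 10, 29), (16, v, 33, d, 33, 37), (16, v, 33, d, 39, 36), (2, t, 7, b, 31, 15), (2, t, 7, b, 38, 29), (34, b, 14, d, 10, 29), (34, b, 14, d, 33, 37), (34, b, 14, d, 39, 36), (39, z, 22, a, 26, 2), (39, z, 22, a, 32, 27), (39, z, 22, a, 40, 12), (9, b, 10, d, 10, 29), (9, b, 10, d, 33, 37), (9, b, 10, d, 39, 36)}
σ[C != 37]: keep tuples satisfying C != 37 → {(11, k, 21, b, 31, 15), (11, k, 21, b, 38, 29), (13, a, 20, d, 10, 29), (13, a, 20, d, 39, 36), (16, v, 33, d, 10, 29), (16, v, 33, d, 39, 36), (2, t, 7, b, 31, 15), (2, t, 7, b, 38, 29), (34, b, 14, d, 10, 29), (34, b, 14, d, 39, 36), (39, z, 22, a, 26, 2), (39, z, 22, a, 32, 27), (39, z, 22, a, 40, 12), (9, b, 10, d, 10, 29), (9, b, 10, d, 39, 36)}
π[B, F]: project onto (B, F) (8 duplicate(s) eliminated) → {(a, 20), (b, 10), (b, 14), (k, 21), (t, 7), (v, 33), (z, 22)}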